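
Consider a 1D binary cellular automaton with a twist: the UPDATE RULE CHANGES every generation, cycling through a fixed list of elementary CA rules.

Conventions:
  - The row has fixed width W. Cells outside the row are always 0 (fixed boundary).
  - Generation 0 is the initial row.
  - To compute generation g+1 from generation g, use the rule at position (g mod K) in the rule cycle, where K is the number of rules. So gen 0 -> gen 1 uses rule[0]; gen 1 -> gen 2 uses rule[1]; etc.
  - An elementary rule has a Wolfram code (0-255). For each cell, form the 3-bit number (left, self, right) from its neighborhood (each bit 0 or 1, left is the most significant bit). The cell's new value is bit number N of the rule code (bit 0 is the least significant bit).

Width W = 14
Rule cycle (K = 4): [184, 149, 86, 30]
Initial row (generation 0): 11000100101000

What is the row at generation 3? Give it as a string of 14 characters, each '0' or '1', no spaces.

Answer: 10001001010001

Derivation:
Gen 0: 11000100101000
Gen 1 (rule 184): 10100010010100
Gen 2 (rule 149): 10111011010111
Gen 3 (rule 86): 10001001010001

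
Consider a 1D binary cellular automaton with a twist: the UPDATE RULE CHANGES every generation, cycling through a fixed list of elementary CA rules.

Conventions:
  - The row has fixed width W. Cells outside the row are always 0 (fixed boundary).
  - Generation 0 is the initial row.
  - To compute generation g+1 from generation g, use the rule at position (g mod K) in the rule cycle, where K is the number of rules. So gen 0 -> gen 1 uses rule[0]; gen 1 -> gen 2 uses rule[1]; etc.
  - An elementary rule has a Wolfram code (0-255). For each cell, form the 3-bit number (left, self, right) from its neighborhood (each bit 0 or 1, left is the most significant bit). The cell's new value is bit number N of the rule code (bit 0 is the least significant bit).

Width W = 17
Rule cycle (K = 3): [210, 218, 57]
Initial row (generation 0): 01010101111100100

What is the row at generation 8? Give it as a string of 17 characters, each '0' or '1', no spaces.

Answer: 01010110101110111

Derivation:
Gen 0: 01010101111100100
Gen 1 (rule 210): 10000000111111010
Gen 2 (rule 218): 01000001111111001
Gen 3 (rule 57): 00111101000000100
Gen 4 (rule 210): 01011100100001010
Gen 5 (rule 218): 10011111010010001
Gen 6 (rule 57): 01010000101001100
Gen 7 (rule 210): 10001001000110110
Gen 8 (rule 218): 01010110101110111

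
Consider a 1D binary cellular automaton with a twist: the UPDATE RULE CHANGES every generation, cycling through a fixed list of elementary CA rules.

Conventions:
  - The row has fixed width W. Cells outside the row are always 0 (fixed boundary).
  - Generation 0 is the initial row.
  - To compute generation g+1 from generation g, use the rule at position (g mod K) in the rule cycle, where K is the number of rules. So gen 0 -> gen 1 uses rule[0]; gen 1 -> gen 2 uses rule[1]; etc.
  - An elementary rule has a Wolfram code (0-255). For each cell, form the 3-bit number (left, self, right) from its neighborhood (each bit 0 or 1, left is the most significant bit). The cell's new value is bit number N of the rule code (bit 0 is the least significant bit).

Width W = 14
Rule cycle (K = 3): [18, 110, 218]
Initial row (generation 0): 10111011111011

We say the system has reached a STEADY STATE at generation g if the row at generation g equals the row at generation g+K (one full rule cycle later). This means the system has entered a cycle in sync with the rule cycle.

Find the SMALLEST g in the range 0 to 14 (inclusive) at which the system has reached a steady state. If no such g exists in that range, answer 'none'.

Answer: 1

Derivation:
Gen 0: 10111011111011
Gen 1 (rule 18): 00000000000000
Gen 2 (rule 110): 00000000000000
Gen 3 (rule 218): 00000000000000
Gen 4 (rule 18): 00000000000000
Gen 5 (rule 110): 00000000000000
Gen 6 (rule 218): 00000000000000
Gen 7 (rule 18): 00000000000000
Gen 8 (rule 110): 00000000000000
Gen 9 (rule 218): 00000000000000
Gen 10 (rule 18): 00000000000000
Gen 11 (rule 110): 00000000000000
Gen 12 (rule 218): 00000000000000
Gen 13 (rule 18): 00000000000000
Gen 14 (rule 110): 00000000000000
Gen 15 (rule 218): 00000000000000
Gen 16 (rule 18): 00000000000000
Gen 17 (rule 110): 00000000000000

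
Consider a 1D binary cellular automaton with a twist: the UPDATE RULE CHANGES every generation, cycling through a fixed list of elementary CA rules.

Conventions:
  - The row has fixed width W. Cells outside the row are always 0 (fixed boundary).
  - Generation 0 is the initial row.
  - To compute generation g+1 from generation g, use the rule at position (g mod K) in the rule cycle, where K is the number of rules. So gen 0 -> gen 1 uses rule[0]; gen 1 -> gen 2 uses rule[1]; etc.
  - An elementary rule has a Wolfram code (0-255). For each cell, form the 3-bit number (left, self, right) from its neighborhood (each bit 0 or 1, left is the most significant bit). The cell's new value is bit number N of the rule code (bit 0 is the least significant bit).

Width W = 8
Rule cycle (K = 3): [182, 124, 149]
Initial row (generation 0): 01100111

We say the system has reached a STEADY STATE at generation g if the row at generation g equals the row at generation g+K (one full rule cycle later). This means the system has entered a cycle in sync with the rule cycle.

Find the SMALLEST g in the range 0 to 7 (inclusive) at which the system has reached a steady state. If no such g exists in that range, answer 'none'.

Answer: none

Derivation:
Gen 0: 01100111
Gen 1 (rule 182): 10011010
Gen 2 (rule 124): 11011111
Gen 3 (rule 149): 00001110
Gen 4 (rule 182): 00010101
Gen 5 (rule 124): 00011111
Gen 6 (rule 149): 11001110
Gen 7 (rule 182): 00110101
Gen 8 (rule 124): 00111111
Gen 9 (rule 149): 10011110
Gen 10 (rule 182): 11101101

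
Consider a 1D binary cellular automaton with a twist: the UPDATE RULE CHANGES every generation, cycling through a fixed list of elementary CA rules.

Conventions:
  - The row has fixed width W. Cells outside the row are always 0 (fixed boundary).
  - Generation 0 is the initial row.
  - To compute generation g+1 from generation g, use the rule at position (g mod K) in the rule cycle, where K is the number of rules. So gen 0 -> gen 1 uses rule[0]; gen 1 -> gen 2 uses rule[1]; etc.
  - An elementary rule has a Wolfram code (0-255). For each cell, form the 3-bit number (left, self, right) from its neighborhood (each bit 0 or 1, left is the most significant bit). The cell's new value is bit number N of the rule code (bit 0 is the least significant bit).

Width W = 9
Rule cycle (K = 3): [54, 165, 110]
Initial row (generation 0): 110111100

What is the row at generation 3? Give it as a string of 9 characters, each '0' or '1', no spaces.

Answer: 111111110

Derivation:
Gen 0: 110111100
Gen 1 (rule 54): 001000010
Gen 2 (rule 165): 101011010
Gen 3 (rule 110): 111111110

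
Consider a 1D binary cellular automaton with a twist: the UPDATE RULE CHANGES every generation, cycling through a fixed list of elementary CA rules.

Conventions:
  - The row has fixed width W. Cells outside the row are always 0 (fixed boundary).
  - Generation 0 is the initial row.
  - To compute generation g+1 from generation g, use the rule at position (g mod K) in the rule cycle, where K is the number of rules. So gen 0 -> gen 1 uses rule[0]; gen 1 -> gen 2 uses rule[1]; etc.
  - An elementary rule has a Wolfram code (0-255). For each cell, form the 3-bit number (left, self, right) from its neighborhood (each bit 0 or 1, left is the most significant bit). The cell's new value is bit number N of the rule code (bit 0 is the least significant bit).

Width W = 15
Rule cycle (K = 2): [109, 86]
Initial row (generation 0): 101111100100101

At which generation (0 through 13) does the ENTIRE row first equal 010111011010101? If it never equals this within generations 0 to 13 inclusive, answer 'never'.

Answer: 13

Derivation:
Gen 0: 101111100100101
Gen 1 (rule 109): 111000100100111
Gen 2 (rule 86): 001101111111001
Gen 3 (rule 109): 101111000001001
Gen 4 (rule 86): 100001100011111
Gen 5 (rule 109): 101101101010001
Gen 6 (rule 86): 100100101011011
Gen 7 (rule 109): 100100111111111
Gen 8 (rule 86): 111111000000001
Gen 9 (rule 109): 100001011111101
Gen 10 (rule 86): 110011000000101
Gen 11 (rule 109): 110011011110111
Gen 12 (rule 86): 011101000010001
Gen 13 (rule 109): 010111011010101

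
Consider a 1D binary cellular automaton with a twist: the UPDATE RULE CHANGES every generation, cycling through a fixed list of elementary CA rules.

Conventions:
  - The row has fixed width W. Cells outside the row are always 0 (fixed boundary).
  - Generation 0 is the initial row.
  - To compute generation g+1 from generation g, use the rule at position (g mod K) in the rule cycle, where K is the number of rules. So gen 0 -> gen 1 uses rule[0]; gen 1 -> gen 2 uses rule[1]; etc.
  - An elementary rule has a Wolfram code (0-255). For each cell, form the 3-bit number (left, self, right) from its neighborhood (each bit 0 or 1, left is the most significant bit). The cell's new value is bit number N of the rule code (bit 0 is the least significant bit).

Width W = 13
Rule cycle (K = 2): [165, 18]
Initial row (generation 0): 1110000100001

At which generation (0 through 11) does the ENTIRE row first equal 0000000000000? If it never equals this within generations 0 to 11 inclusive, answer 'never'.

Answer: 6

Derivation:
Gen 0: 1110000100001
Gen 1 (rule 165): 0100110101101
Gen 2 (rule 18): 1011000000000
Gen 3 (rule 165): 1100011111111
Gen 4 (rule 18): 0010100000000
Gen 5 (rule 165): 1011101111111
Gen 6 (rule 18): 0000000000000
Gen 7 (rule 165): 1111111111111
Gen 8 (rule 18): 0000000000000
Gen 9 (rule 165): 1111111111111
Gen 10 (rule 18): 0000000000000
Gen 11 (rule 165): 1111111111111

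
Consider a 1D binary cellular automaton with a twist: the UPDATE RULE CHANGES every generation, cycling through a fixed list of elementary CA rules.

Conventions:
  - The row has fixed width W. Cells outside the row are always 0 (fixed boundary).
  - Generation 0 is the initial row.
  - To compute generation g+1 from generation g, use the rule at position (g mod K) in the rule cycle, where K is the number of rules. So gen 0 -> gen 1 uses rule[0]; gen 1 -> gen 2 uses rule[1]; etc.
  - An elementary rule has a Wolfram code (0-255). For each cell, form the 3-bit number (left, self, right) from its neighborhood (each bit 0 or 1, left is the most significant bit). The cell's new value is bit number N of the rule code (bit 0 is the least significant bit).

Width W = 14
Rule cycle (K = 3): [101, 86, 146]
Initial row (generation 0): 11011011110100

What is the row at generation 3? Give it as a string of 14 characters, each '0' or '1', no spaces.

Answer: 00011000011000

Derivation:
Gen 0: 11011011110100
Gen 1 (rule 101): 01101100011101
Gen 2 (rule 86): 10100110100101
Gen 3 (rule 146): 00011000011000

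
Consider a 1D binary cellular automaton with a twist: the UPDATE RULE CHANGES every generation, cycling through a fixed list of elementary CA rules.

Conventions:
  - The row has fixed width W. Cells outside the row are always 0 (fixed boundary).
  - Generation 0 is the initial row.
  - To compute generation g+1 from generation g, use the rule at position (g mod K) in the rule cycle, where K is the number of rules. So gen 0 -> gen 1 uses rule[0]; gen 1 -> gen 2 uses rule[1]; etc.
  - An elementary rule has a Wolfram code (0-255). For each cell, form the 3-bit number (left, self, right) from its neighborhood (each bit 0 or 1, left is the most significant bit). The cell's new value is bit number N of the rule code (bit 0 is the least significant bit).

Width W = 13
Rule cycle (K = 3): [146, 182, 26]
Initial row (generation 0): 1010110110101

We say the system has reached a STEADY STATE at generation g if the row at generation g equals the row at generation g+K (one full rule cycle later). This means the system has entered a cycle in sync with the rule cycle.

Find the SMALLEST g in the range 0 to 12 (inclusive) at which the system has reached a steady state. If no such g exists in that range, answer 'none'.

Gen 0: 1010110110101
Gen 1 (rule 146): 0000000000000
Gen 2 (rule 182): 0000000000000
Gen 3 (rule 26): 0000000000000
Gen 4 (rule 146): 0000000000000
Gen 5 (rule 182): 0000000000000
Gen 6 (rule 26): 0000000000000
Gen 7 (rule 146): 0000000000000
Gen 8 (rule 182): 0000000000000
Gen 9 (rule 26): 0000000000000
Gen 10 (rule 146): 0000000000000
Gen 11 (rule 182): 0000000000000
Gen 12 (rule 26): 0000000000000
Gen 13 (rule 146): 0000000000000
Gen 14 (rule 182): 0000000000000
Gen 15 (rule 26): 0000000000000

Answer: 1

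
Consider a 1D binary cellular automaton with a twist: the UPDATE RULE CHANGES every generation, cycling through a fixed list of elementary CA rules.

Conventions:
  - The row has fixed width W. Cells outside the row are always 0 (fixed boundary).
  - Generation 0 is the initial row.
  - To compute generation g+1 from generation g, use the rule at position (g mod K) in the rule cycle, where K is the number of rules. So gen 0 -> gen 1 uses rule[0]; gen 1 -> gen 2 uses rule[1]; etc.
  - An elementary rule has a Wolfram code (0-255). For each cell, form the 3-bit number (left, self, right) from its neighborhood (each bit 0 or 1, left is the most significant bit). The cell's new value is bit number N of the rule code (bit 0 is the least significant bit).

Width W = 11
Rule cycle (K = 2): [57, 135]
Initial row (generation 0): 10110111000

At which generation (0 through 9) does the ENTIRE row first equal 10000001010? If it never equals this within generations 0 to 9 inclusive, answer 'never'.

Answer: 2

Derivation:
Gen 0: 10110111000
Gen 1 (rule 57): 01101100111
Gen 2 (rule 135): 10000001010
Gen 3 (rule 57): 01111100101
Gen 4 (rule 135): 10111001101
Gen 5 (rule 57): 01100101010
Gen 6 (rule 135): 10001101010
Gen 7 (rule 57): 01101010101
Gen 8 (rule 135): 10001010101
Gen 9 (rule 57): 01100101010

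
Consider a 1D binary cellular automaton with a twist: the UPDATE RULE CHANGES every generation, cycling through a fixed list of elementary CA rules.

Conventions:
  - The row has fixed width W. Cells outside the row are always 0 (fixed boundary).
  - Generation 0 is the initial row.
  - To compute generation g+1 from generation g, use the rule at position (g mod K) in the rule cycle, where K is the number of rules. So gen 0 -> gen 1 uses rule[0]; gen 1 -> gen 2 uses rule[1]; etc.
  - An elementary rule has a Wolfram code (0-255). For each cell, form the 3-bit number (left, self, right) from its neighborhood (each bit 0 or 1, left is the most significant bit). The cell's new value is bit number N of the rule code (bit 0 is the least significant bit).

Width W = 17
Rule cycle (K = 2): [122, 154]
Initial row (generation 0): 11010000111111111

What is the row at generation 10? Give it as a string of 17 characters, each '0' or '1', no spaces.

Gen 0: 11010000111111111
Gen 1 (rule 122): 11101001100000001
Gen 2 (rule 154): 11000111010000010
Gen 3 (rule 122): 11101101101000101
Gen 4 (rule 154): 11001001000101000
Gen 5 (rule 122): 11110110101010100
Gen 6 (rule 154): 11100100000000010
Gen 7 (rule 122): 10111010000000101
Gen 8 (rule 154): 00110001000001000
Gen 9 (rule 122): 01111010100010100
Gen 10 (rule 154): 11110000010100010

Answer: 11110000010100010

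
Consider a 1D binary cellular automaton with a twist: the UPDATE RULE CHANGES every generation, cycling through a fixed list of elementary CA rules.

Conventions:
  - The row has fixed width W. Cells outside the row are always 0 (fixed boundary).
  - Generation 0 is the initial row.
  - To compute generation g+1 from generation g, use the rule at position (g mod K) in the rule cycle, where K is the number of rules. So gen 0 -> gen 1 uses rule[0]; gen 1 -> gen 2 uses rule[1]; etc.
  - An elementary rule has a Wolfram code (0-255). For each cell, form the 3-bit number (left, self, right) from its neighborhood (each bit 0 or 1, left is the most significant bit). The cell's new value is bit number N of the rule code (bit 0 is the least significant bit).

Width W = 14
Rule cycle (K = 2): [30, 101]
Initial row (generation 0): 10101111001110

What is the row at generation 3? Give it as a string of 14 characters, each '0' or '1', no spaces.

Gen 0: 10101111001110
Gen 1 (rule 30): 10101000111001
Gen 2 (rule 101): 11111010001001
Gen 3 (rule 30): 10000011011111

Answer: 10000011011111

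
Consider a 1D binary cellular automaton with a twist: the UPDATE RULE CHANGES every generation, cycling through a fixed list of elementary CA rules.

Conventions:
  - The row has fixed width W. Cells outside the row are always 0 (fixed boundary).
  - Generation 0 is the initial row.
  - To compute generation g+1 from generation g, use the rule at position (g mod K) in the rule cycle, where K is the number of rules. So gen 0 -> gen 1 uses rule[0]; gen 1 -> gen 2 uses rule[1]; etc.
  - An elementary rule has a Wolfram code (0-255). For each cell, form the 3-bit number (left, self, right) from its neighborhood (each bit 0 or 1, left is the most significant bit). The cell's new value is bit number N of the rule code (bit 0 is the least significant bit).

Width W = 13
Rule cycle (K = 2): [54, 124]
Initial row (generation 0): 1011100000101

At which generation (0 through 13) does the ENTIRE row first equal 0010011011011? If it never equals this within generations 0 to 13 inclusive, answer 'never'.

Answer: 12

Derivation:
Gen 0: 1011100000101
Gen 1 (rule 54): 1100010001111
Gen 2 (rule 124): 1110011001001
Gen 3 (rule 54): 0001100111111
Gen 4 (rule 124): 0001110100001
Gen 5 (rule 54): 0010001110011
Gen 6 (rule 124): 0011001011011
Gen 7 (rule 54): 0100111100100
Gen 8 (rule 124): 0110100110110
Gen 9 (rule 54): 1001111001001
Gen 10 (rule 124): 1101001101101
Gen 11 (rule 54): 0011110010011
Gen 12 (rule 124): 0010011011011
Gen 13 (rule 54): 0111100100100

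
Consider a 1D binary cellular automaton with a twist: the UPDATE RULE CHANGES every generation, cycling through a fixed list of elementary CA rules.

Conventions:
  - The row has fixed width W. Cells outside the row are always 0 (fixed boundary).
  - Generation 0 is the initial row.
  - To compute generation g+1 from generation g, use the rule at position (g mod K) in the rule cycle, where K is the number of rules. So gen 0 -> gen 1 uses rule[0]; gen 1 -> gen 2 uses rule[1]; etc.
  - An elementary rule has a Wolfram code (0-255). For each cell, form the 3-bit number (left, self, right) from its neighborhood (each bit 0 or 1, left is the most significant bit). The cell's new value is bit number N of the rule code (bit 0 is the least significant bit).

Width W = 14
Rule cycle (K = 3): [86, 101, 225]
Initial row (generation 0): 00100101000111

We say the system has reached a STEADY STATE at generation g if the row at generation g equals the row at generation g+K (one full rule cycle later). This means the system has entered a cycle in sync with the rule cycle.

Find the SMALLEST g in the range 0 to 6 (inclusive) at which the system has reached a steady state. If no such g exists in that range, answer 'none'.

Gen 0: 00100101000111
Gen 1 (rule 86): 01111101101001
Gen 2 (rule 101): 00000110111001
Gen 3 (rule 225): 11110011011000
Gen 4 (rule 86): 00011101001100
Gen 5 (rule 101): 11000111000101
Gen 6 (rule 225): 01010011010010
Gen 7 (rule 86): 11011101011111
Gen 8 (rule 101): 01100111100001
Gen 9 (rule 225): 00100011101100

Answer: none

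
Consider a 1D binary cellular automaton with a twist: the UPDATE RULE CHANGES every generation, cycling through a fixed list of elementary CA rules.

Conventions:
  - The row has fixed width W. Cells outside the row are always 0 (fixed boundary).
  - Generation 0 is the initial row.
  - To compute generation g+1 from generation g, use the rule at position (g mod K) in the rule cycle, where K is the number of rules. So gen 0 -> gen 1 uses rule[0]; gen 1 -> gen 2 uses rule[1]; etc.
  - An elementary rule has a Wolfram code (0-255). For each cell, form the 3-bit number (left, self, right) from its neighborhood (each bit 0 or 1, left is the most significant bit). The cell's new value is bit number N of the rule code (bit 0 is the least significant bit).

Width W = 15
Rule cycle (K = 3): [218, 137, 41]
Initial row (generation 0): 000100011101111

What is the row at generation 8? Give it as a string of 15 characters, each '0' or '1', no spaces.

Gen 0: 000100011101111
Gen 1 (rule 218): 001010111101111
Gen 2 (rule 137): 100000111001110
Gen 3 (rule 41): 001110100001000
Gen 4 (rule 218): 011110010010100
Gen 5 (rule 137): 011100000000001
Gen 6 (rule 41): 010001111111100
Gen 7 (rule 218): 101011111111110
Gen 8 (rule 137): 000011111111100

Answer: 000011111111100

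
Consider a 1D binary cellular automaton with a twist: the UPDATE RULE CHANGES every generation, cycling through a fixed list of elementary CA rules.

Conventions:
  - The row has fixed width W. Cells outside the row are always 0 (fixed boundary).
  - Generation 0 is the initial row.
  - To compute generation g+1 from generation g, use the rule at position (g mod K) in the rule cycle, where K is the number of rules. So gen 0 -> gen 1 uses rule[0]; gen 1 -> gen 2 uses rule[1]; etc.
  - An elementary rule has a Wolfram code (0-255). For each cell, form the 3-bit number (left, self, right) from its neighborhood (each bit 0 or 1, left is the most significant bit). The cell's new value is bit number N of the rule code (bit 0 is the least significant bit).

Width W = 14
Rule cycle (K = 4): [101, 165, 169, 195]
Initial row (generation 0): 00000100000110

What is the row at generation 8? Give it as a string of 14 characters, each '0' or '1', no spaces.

Gen 0: 00000100000110
Gen 1 (rule 101): 11110101110010
Gen 2 (rule 165): 01101110100010
Gen 3 (rule 169): 01011101001000
Gen 4 (rule 195): 10001100010011
Gen 5 (rule 101): 10100101010001
Gen 6 (rule 165): 11100111110101
Gen 7 (rule 169): 11000111101010
Gen 8 (rule 195): 01011011100000

Answer: 01011011100000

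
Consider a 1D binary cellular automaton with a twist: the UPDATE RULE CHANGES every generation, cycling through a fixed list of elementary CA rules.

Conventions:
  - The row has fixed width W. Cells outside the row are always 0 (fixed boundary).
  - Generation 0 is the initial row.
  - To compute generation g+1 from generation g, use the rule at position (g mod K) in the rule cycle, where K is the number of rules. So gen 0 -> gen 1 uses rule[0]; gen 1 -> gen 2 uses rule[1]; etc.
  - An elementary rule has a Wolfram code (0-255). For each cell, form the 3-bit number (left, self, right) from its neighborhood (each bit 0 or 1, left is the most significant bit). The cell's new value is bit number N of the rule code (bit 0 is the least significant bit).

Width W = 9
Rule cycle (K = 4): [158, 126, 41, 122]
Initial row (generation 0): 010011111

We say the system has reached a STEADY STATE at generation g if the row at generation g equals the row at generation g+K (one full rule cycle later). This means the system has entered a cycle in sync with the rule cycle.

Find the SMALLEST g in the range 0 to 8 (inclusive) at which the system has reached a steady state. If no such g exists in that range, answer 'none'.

Answer: 6

Derivation:
Gen 0: 010011111
Gen 1 (rule 158): 111111110
Gen 2 (rule 126): 100000011
Gen 3 (rule 41): 001111010
Gen 4 (rule 122): 011001101
Gen 5 (rule 158): 110111001
Gen 6 (rule 126): 111101111
Gen 7 (rule 41): 100011000
Gen 8 (rule 122): 010111100
Gen 9 (rule 158): 110111010
Gen 10 (rule 126): 111101111
Gen 11 (rule 41): 100011000
Gen 12 (rule 122): 010111100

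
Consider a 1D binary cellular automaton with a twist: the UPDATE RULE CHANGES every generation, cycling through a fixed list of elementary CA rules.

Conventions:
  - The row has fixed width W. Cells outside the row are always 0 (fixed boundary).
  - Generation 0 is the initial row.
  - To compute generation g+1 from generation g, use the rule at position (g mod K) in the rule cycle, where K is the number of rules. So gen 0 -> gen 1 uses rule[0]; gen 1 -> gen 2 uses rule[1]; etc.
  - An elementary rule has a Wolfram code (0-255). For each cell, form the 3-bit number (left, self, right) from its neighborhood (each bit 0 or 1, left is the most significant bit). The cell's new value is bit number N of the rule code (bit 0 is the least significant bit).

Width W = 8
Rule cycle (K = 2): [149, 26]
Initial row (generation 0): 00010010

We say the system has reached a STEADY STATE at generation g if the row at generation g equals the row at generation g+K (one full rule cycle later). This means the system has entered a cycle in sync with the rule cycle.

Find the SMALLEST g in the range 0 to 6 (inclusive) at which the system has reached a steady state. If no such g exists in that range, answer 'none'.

Answer: 1

Derivation:
Gen 0: 00010010
Gen 1 (rule 149): 11011011
Gen 2 (rule 26): 10010010
Gen 3 (rule 149): 11011011
Gen 4 (rule 26): 10010010
Gen 5 (rule 149): 11011011
Gen 6 (rule 26): 10010010
Gen 7 (rule 149): 11011011
Gen 8 (rule 26): 10010010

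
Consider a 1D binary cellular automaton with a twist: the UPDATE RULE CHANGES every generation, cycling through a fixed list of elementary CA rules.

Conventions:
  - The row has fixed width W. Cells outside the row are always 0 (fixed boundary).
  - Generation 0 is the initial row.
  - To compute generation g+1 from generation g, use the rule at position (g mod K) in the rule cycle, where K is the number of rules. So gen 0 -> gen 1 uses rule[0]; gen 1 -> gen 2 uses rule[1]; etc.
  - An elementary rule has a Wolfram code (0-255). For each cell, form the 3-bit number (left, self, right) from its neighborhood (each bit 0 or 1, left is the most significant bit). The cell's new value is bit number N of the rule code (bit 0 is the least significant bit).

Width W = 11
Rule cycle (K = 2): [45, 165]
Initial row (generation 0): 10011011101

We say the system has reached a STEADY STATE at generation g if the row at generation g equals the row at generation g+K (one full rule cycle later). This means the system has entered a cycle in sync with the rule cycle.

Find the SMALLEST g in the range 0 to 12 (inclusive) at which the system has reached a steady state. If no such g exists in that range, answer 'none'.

Gen 0: 10011011101
Gen 1 (rule 45): 10010110011
Gen 2 (rule 165): 10011000000
Gen 3 (rule 45): 10010011111
Gen 4 (rule 165): 10010001110
Gen 5 (rule 45): 10010101000
Gen 6 (rule 165): 10011111011
Gen 7 (rule 45): 10010000110
Gen 8 (rule 165): 10010110000
Gen 9 (rule 45): 10011100111
Gen 10 (rule 165): 10001000010
Gen 11 (rule 45): 10101011010
Gen 12 (rule 165): 11111100110
Gen 13 (rule 45): 10000000100
Gen 14 (rule 165): 10111110101

Answer: none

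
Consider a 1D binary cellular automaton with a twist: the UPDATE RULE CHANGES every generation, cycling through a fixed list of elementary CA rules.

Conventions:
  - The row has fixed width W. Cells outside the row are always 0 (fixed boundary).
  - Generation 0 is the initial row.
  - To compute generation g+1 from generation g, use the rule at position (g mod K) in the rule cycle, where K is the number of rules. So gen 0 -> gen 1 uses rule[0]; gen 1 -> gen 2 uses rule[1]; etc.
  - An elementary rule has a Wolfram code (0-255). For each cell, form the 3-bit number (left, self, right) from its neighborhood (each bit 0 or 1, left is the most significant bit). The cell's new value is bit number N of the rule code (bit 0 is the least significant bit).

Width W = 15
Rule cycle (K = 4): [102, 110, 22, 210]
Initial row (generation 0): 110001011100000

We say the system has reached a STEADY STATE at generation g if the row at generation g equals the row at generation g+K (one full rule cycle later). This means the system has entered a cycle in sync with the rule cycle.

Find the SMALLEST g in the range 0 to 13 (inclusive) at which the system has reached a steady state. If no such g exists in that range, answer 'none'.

Gen 0: 110001011100000
Gen 1 (rule 102): 010011100100000
Gen 2 (rule 110): 110110101100000
Gen 3 (rule 22): 000000100010000
Gen 4 (rule 210): 000001010101000
Gen 5 (rule 102): 000011111111000
Gen 6 (rule 110): 000110000001000
Gen 7 (rule 22): 001001000011100
Gen 8 (rule 210): 010110100101110
Gen 9 (rule 102): 111011101110010
Gen 10 (rule 110): 101110111010110
Gen 11 (rule 22): 100000000010001
Gen 12 (rule 210): 010000000101010
Gen 13 (rule 102): 110000001111110
Gen 14 (rule 110): 110000011000010
Gen 15 (rule 22): 001000100100111
Gen 16 (rule 210): 010101011011011
Gen 17 (rule 102): 111111101101101

Answer: none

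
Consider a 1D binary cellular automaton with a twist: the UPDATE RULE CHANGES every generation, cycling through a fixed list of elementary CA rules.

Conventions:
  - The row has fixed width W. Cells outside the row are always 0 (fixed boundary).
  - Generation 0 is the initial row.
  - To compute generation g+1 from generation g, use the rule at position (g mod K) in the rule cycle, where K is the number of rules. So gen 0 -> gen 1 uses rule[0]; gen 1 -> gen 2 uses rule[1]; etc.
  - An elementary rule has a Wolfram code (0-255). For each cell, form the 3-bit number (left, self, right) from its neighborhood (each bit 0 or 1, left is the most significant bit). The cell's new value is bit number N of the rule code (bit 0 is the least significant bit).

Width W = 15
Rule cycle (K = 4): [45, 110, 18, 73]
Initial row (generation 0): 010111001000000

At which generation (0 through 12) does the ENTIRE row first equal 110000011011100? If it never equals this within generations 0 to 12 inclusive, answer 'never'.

Gen 0: 010111001000000
Gen 1 (rule 45): 011100001011111
Gen 2 (rule 110): 110100011110001
Gen 3 (rule 18): 000010100001010
Gen 4 (rule 73): 111000001100000
Gen 5 (rule 45): 100011101001111
Gen 6 (rule 110): 100110111011001
Gen 7 (rule 18): 011000000000110
Gen 8 (rule 73): 011011111110110
Gen 9 (rule 45): 010110000001100
Gen 10 (rule 110): 111110000011100
Gen 11 (rule 18): 000001000100010
Gen 12 (rule 73): 111100010001000

Answer: never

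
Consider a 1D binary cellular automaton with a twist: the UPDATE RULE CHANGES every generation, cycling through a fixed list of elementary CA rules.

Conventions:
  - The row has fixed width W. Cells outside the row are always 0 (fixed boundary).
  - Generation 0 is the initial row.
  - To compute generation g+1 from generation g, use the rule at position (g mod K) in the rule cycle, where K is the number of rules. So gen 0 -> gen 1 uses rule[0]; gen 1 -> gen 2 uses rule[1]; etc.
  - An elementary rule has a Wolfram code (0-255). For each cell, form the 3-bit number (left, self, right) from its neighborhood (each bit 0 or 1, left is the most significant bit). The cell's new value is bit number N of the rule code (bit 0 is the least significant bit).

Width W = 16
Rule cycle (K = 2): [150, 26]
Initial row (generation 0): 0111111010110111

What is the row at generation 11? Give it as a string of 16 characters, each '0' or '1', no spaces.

Gen 0: 0111111010110111
Gen 1 (rule 150): 1011110010000010
Gen 2 (rule 26): 0010001101000101
Gen 3 (rule 150): 0111010001101101
Gen 4 (rule 26): 1100001011001000
Gen 5 (rule 150): 0010011000111100
Gen 6 (rule 26): 0101110101100010
Gen 7 (rule 150): 1100100100010111
Gen 8 (rule 26): 1011011010100100
Gen 9 (rule 150): 1000000010111110
Gen 10 (rule 26): 0100000100100001
Gen 11 (rule 150): 1110001111110011

Answer: 1110001111110011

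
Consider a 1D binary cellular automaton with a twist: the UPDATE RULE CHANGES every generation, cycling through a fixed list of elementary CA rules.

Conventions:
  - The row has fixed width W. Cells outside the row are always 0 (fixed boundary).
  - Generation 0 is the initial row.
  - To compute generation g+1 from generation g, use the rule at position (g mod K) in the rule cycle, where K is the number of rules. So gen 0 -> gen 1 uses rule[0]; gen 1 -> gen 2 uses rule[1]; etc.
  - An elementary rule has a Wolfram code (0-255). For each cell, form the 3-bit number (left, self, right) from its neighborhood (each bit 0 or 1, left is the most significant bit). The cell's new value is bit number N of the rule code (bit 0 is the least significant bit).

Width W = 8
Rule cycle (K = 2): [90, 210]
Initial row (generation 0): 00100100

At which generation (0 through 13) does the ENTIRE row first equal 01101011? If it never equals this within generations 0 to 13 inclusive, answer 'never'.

Gen 0: 00100100
Gen 1 (rule 90): 01011010
Gen 2 (rule 210): 10001001
Gen 3 (rule 90): 01010110
Gen 4 (rule 210): 10000011
Gen 5 (rule 90): 01000111
Gen 6 (rule 210): 10101011
Gen 7 (rule 90): 00000011
Gen 8 (rule 210): 00000101
Gen 9 (rule 90): 00001000
Gen 10 (rule 210): 00010100
Gen 11 (rule 90): 00100010
Gen 12 (rule 210): 01010101
Gen 13 (rule 90): 10000000

Answer: never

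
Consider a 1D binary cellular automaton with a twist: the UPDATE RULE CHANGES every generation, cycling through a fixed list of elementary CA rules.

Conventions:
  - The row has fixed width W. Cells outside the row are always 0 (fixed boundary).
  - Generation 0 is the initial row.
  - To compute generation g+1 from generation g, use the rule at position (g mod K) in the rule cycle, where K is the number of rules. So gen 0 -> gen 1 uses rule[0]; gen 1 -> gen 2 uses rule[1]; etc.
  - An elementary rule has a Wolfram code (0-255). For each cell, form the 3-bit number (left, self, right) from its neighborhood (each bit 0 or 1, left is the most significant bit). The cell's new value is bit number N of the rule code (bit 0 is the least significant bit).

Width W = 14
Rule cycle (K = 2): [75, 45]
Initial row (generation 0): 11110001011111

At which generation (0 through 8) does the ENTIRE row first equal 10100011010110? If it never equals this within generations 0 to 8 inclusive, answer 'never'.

Gen 0: 11110001011111
Gen 1 (rule 75): 10010110010001
Gen 2 (rule 45): 10011100010101
Gen 3 (rule 75): 00110101100000
Gen 4 (rule 45): 10101111001111
Gen 5 (rule 75): 00001001011001
Gen 6 (rule 45): 11101001110001
Gen 7 (rule 75): 10100011010110
Gen 8 (rule 45): 11101010111100

Answer: 7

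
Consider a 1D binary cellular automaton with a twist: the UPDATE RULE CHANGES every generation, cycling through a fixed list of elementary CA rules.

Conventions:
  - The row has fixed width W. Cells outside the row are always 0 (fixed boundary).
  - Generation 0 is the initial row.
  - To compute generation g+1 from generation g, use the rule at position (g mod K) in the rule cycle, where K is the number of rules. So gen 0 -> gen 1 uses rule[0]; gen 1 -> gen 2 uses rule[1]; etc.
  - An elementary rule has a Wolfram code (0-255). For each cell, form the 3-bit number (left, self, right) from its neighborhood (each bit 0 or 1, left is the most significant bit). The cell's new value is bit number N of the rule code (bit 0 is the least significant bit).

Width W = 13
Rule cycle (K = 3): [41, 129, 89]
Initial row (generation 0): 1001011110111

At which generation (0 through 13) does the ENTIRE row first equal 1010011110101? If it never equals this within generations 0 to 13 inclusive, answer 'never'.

Answer: 12

Derivation:
Gen 0: 1001011110111
Gen 1 (rule 41): 0000110001100
Gen 2 (rule 129): 1110000100001
Gen 3 (rule 89): 1011110011100
Gen 4 (rule 41): 0110000010001
Gen 5 (rule 129): 0000111000100
Gen 6 (rule 89): 1110101110011
Gen 7 (rule 41): 1001011000010
Gen 8 (rule 129): 0000000011000
Gen 9 (rule 89): 1111111011111
Gen 10 (rule 41): 1000000110000
Gen 11 (rule 129): 0011110000111
Gen 12 (rule 89): 1010011110101
Gen 13 (rule 41): 0100010001010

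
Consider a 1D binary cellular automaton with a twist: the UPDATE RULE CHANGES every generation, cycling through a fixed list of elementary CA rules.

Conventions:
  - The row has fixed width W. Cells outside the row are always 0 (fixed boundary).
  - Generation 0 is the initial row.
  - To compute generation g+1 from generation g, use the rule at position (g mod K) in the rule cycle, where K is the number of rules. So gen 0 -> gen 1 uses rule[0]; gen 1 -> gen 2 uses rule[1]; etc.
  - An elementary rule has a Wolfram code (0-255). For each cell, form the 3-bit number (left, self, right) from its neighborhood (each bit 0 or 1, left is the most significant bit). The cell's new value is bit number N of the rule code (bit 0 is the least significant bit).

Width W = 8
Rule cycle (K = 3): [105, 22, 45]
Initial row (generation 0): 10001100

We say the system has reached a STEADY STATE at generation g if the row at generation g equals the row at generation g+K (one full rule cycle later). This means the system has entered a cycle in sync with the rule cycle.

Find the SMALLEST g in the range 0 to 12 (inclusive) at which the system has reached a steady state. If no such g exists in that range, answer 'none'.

Gen 0: 10001100
Gen 1 (rule 105): 00101101
Gen 2 (rule 22): 01100001
Gen 3 (rule 45): 01001101
Gen 4 (rule 105): 00001110
Gen 5 (rule 22): 00010001
Gen 6 (rule 45): 11010101
Gen 7 (rule 105): 11101010
Gen 8 (rule 22): 00001011
Gen 9 (rule 45): 11101110
Gen 10 (rule 105): 10111010
Gen 11 (rule 22): 10000011
Gen 12 (rule 45): 10111010
Gen 13 (rule 105): 01101100
Gen 14 (rule 22): 10000010
Gen 15 (rule 45): 10111010

Answer: 12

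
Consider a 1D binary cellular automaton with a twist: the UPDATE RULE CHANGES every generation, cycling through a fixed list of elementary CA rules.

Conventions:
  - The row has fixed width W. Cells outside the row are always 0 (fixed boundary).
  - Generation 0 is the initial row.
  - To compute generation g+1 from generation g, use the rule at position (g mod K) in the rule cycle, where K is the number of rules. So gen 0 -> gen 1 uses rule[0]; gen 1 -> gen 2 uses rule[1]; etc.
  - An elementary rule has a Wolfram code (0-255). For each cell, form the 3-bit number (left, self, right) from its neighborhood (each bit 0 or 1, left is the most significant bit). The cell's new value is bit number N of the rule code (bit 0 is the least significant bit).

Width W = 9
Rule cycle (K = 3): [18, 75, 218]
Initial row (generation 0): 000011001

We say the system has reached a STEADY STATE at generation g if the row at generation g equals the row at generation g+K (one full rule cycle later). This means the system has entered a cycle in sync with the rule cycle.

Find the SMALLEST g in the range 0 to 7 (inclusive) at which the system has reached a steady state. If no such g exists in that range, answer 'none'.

Answer: 3

Derivation:
Gen 0: 000011001
Gen 1 (rule 18): 000100110
Gen 2 (rule 75): 111001110
Gen 3 (rule 218): 111111111
Gen 4 (rule 18): 000000000
Gen 5 (rule 75): 111111111
Gen 6 (rule 218): 111111111
Gen 7 (rule 18): 000000000
Gen 8 (rule 75): 111111111
Gen 9 (rule 218): 111111111
Gen 10 (rule 18): 000000000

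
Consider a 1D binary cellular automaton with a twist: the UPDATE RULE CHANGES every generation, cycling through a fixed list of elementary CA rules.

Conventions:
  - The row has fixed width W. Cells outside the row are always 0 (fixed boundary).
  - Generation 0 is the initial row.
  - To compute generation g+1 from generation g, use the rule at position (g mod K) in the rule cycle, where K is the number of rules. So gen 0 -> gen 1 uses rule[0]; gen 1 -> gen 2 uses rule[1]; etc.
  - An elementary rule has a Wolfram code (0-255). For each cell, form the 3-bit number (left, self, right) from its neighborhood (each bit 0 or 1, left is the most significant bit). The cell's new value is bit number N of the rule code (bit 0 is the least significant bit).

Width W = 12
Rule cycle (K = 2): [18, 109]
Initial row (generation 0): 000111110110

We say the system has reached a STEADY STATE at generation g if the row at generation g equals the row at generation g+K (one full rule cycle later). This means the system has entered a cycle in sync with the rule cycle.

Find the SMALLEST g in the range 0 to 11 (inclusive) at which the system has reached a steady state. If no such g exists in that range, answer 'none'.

Gen 0: 000111110110
Gen 1 (rule 18): 001000000001
Gen 2 (rule 109): 101011111101
Gen 3 (rule 18): 000000000000
Gen 4 (rule 109): 111111111111
Gen 5 (rule 18): 000000000000
Gen 6 (rule 109): 111111111111
Gen 7 (rule 18): 000000000000
Gen 8 (rule 109): 111111111111
Gen 9 (rule 18): 000000000000
Gen 10 (rule 109): 111111111111
Gen 11 (rule 18): 000000000000
Gen 12 (rule 109): 111111111111
Gen 13 (rule 18): 000000000000

Answer: 3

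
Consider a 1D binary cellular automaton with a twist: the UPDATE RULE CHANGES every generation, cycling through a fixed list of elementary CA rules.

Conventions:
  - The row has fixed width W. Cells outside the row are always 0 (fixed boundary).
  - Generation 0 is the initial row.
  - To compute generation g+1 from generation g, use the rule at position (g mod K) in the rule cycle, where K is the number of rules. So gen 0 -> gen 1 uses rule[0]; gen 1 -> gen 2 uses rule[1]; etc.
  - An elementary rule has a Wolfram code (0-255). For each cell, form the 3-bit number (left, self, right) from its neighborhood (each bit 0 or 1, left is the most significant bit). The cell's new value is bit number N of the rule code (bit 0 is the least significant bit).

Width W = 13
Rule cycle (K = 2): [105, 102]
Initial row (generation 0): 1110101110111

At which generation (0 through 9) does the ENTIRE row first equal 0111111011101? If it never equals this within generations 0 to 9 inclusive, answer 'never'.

Gen 0: 1110101110111
Gen 1 (rule 105): 1011011011101
Gen 2 (rule 102): 1101101100111
Gen 3 (rule 105): 1111111100101
Gen 4 (rule 102): 0000000101111
Gen 5 (rule 105): 1111110011001
Gen 6 (rule 102): 0000010101011
Gen 7 (rule 105): 1111001010111
Gen 8 (rule 102): 0001011111001
Gen 9 (rule 105): 1100110001000

Answer: never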